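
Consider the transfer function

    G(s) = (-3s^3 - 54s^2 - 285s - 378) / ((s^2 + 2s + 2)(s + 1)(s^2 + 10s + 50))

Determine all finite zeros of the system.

s = -2, -9, -7

Set the numerator to zero: -3s^3 - 54s^2 - 285s - 378 = 0, i.e. -3·(s^3 + 18s^2 + 95s + 126) = 0.
Factoring: (s + 2)(s + 9)(s + 7) = 0.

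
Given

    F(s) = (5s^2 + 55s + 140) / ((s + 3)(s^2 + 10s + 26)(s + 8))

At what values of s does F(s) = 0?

s = -7, -4

Set the numerator to zero: 5s^2 + 55s + 140 = 0, i.e. 5·(s^2 + 11s + 28) = 0.
Factoring: (s + 7)(s + 4) = 0.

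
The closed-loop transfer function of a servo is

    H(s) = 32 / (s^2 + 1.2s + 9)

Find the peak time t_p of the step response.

Comparing s^2 + 1.2s + 9 to s^2 + 2ζωₙs + ωₙ²: ωₙ = 3 rad/s and ζ = 1.2/(2·3) = 0.2.
ζωₙ = 1.2/2 = 0.6, so ω_d = ωₙ√(1−ζ²) = √(ωₙ² − (ζωₙ)²) = √(9 − 0.6²) = √8.64 ≈ 2.939 rad/s.
t_p = π/ω_d = π/2.939 ≈ 1.069 s.

t_p ≈ 1.069 s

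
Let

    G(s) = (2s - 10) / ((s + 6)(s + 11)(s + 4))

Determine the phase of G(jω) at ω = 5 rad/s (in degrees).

∠G(j5) ≈ 19.41°

At s = j5: numerator = -10 + j10, denominator = -261 + j545.
∠G = ∠num − ∠den = 135° − (115.59°) = 19.41°.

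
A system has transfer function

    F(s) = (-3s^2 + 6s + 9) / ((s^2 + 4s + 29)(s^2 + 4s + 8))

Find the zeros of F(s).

s = -1, 3

Set the numerator to zero: -3s^2 + 6s + 9 = 0, i.e. -3·(s^2 - 2s - 3) = 0.
Factoring: (s + 1)(s - 3) = 0.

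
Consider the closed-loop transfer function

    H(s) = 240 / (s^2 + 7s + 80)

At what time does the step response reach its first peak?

Comparing s^2 + 7s + 80 to s^2 + 2ζωₙs + ωₙ²: ωₙ = √80 ≈ 8.944 rad/s and ζ = 7/(2·√80) ≈ 0.3913.
ζωₙ = 7/2 = 3.5, so ω_d = ωₙ√(1−ζ²) = √(ωₙ² − (ζωₙ)²) = √(80 − 3.5²) = √67.75 ≈ 8.231 rad/s.
t_p = π/ω_d = π/8.231 ≈ 0.3817 s.

t_p ≈ 0.3817 s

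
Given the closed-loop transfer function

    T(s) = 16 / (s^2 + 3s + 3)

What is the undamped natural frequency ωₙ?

Compare the denominator to the standard form s^2 + 2ζωₙs + ωₙ².
ωₙ² = 3, so ωₙ = √3 ≈ 1.732 rad/s.

ωₙ ≈ 1.732 rad/s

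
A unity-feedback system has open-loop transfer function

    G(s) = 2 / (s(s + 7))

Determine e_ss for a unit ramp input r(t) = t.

G(s) has one pole at the origin.
This is a Type 1 system. Kv = lim_{s→0} s·G(s) = 2/7.
e_ss = 1/Kv = 1/(2/7) = 7/2 ≈ 3.500.

e_ss = 3.500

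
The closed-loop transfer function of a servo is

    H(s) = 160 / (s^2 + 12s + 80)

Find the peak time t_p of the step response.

Comparing s^2 + 12s + 80 to s^2 + 2ζωₙs + ωₙ²: ωₙ = √80 ≈ 8.944 rad/s and ζ = 12/(2·√80) ≈ 0.6708.
ζωₙ = 12/2 = 6, so ω_d = ωₙ√(1−ζ²) = √(ωₙ² − (ζωₙ)²) = √(80 − 6²) = √44 ≈ 6.633 rad/s.
t_p = π/ω_d = π/6.633 ≈ 0.4736 s.

t_p ≈ 0.4736 s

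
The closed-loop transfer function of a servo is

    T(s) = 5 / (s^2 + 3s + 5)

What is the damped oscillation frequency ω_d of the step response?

Comparing s^2 + 3s + 5 to s^2 + 2ζωₙs + ωₙ²: ωₙ = √5 ≈ 2.236 rad/s and ζ = 3/(2·√5) ≈ 0.6708.
ζωₙ = 3/2 = 1.5, so ω_d = ωₙ√(1−ζ²) = √(ωₙ² − (ζωₙ)²) = √(5 − 1.5²) = √2.75 ≈ 1.658 rad/s.

ω_d ≈ 1.658 rad/s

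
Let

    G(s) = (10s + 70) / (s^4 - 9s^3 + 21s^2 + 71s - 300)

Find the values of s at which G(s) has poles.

The poles are the roots of the denominator s^4 - 9s^3 + 21s^2 + 71s - 300 = 0.
Trying s = -3: the polynomial evaluates to 0, so (s + 3) is a factor.
Dividing out leaves s^3 - 12s^2 + 57s - 100 = 0.
This factors further as (s^2 - 8s + 25)(s - 4) = 0.

s = -3, 4 + 3j, 4 - 3j, 4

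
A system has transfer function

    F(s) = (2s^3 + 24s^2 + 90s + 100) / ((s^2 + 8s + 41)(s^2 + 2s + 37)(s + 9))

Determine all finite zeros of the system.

Set the numerator to zero: 2s^3 + 24s^2 + 90s + 100 = 0, i.e. 2·(s^3 + 12s^2 + 45s + 50) = 0.
Factoring: (s + 5)^2(s + 2) = 0.

s = -5, -5, -2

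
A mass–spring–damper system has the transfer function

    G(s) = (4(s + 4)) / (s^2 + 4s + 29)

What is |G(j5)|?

|G(j5)| ≈ 1.256

Substitute s = j5: numerator = 16 + j20, denominator = 4 + j20.
|G(j5)| = |16 + j20| / |4 + j20| = 25.612 / 20.396 ≈ 1.256.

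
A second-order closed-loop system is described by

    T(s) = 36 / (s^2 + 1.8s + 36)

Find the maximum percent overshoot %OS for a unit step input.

Comparing s^2 + 1.8s + 36 to s^2 + 2ζωₙs + ωₙ²: ωₙ = 6 rad/s and ζ = 1.8/(2·6) = 0.15.
%OS = 100·exp(−πζ/√(1−ζ²)) = 100·exp(−π·0.15/√(1−0.15²)) ≈ 62.1%.

%OS ≈ 62.1%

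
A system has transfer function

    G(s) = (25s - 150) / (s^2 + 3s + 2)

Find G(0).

Set s = 0: G(0) = (-150) / (2) = -75.

G(0) = -75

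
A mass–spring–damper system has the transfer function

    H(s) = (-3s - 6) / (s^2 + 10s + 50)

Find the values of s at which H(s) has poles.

s = -5 ± 5j

The poles are the roots of the denominator s^2 + 10s + 50 = 0.
Using the quadratic formula: s = (-10 ± √(-100))/2 = -5 ± 5j.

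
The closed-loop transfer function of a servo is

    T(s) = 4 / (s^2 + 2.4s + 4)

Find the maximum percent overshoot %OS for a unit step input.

Comparing s^2 + 2.4s + 4 to s^2 + 2ζωₙs + ωₙ²: ωₙ = 2 rad/s and ζ = 2.4/(2·2) = 0.6.
%OS = 100·exp(−πζ/√(1−ζ²)) = 100·exp(−π·0.6/√(1−0.6²)) ≈ 9.48%.

%OS ≈ 9.48%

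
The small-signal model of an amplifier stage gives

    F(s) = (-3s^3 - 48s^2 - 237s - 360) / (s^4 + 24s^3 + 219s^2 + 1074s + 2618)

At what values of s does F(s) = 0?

Set the numerator to zero: -3s^3 - 48s^2 - 237s - 360 = 0, i.e. -3·(s^3 + 16s^2 + 79s + 120) = 0.
Factoring: (s + 3)(s + 8)(s + 5) = 0.

s = -3, -8, -5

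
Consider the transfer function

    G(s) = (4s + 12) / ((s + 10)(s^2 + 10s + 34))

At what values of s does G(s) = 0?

s = -3

Set the numerator to zero: 4s + 12 = 0, i.e. 4·(s + 3) = 0.
So s = -3.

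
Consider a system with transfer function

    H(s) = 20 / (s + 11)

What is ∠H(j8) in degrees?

At s = j8: numerator = 20, denominator = 11 + j8.
∠H = ∠num − ∠den = 0° − (36.027°) = -36.03°.

∠H(j8) ≈ -36.03°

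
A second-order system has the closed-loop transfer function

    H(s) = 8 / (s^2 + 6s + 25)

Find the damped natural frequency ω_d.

ω_d = 4 rad/s

Comparing s^2 + 6s + 25 to s^2 + 2ζωₙs + ωₙ²: ωₙ = 5 rad/s and ζ = 6/(2·5) = 0.6.
ζωₙ = 6/2 = 3, so ω_d = ωₙ√(1−ζ²) = √(ωₙ² − (ζωₙ)²) = √(25 − 3²) = √16 = 4 rad/s.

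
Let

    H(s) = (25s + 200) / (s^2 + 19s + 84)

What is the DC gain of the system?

Set s = 0: H(0) = (200) / (84) = 50/21.

H(0) = 50/21 ≈ 2.381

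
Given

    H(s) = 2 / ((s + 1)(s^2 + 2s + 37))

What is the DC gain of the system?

At s = 0 each factor (s + a) contributes a and each (s^2 + bs + c) contributes c.
H(0) = 2·1 / ((1) · (37)) = 2/37 = 2/37.

H(0) = 2/37 ≈ 0.05405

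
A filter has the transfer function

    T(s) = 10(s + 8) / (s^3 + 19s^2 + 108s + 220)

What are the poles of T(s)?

s = -4 + 2j, -4 - 2j, -11

The poles are the roots of the denominator s^3 + 19s^2 + 108s + 220 = 0.
Trying s = -11: the polynomial evaluates to 0, so (s + 11) is a factor.
Dividing out leaves s^2 + 8s + 20 = 0.
The quadratic formula then gives s = -4 ± 2j.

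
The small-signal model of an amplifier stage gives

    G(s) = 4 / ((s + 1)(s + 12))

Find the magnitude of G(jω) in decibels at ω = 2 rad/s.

Substitute s = j2: numerator = 4, denominator = 8 + j26.
|G(j2)| = |4| / |8 + j26| = 4 / 27.203 ≈ 0.1470.
In decibels: 20·log₁₀(0.1470) ≈ -16.7 dB.

|G(j2)|_dB ≈ -16.7 dB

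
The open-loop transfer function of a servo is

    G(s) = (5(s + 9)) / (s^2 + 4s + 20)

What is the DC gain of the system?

G(0) = 9/4 ≈ 2.250

Set s = 0: G(0) = (45) / (20) = 9/4.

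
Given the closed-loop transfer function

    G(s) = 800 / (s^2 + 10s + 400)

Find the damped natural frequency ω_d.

ω_d ≈ 19.36 rad/s

Comparing s^2 + 10s + 400 to s^2 + 2ζωₙs + ωₙ²: ωₙ = 20 rad/s and ζ = 10/(2·20) = 0.25.
ζωₙ = 10/2 = 5, so ω_d = ωₙ√(1−ζ²) = √(ωₙ² − (ζωₙ)²) = √(400 − 5²) = √375 ≈ 19.36 rad/s.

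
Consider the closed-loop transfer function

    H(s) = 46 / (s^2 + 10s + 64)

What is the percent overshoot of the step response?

%OS ≈ 8.08%

Comparing s^2 + 10s + 64 to s^2 + 2ζωₙs + ωₙ²: ωₙ = 8 rad/s and ζ = 10/(2·8) = 0.625.
%OS = 100·exp(−πζ/√(1−ζ²)) = 100·exp(−π·0.625/√(1−0.625²)) ≈ 8.08%.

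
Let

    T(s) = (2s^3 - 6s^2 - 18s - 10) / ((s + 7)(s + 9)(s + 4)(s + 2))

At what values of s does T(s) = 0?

Set the numerator to zero: 2s^3 - 6s^2 - 18s - 10 = 0, i.e. 2·(s^3 - 3s^2 - 9s - 5) = 0.
Factoring: (s + 1)^2(s - 5) = 0.

s = -1, 5, -1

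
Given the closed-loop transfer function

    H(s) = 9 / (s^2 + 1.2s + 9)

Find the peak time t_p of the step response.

Comparing s^2 + 1.2s + 9 to s^2 + 2ζωₙs + ωₙ²: ωₙ = 3 rad/s and ζ = 1.2/(2·3) = 0.2.
ζωₙ = 1.2/2 = 0.6, so ω_d = ωₙ√(1−ζ²) = √(ωₙ² − (ζωₙ)²) = √(9 − 0.6²) = √8.64 ≈ 2.939 rad/s.
t_p = π/ω_d = π/2.939 ≈ 1.069 s.

t_p ≈ 1.069 s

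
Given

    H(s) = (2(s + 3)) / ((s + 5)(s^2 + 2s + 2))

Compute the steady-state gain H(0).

H(0) = 3/5 ≈ 0.6000

At s = 0 each factor (s + a) contributes a and each (s^2 + bs + c) contributes c.
H(0) = 2·(3) / ((5) · (2)) = 6/10 = 3/5.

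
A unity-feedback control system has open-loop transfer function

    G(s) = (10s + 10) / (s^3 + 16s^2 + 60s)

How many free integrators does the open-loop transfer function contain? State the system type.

Type 1

Factor s from the denominator: s^3 + 16s^2 + 60s = s·(s^2 + 16s + 60).
There is 1 pole at the origin, so the system is Type 1.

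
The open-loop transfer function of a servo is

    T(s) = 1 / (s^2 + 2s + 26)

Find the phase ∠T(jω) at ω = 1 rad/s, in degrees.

At s = j1: numerator = 1, denominator = 25 + j2.
∠T = ∠num − ∠den = 0° − (4.5739°) = -4.574°.

∠T(j1) ≈ -4.574°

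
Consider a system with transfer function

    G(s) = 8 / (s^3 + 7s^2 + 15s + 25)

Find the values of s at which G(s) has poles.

s = -1 + 2j, -1 - 2j, -5

The poles are the roots of the denominator s^3 + 7s^2 + 15s + 25 = 0.
Trying s = -5: the polynomial evaluates to 0, so (s + 5) is a factor.
Dividing out leaves s^2 + 2s + 5 = 0.
The quadratic formula then gives s = -1 ± 2j.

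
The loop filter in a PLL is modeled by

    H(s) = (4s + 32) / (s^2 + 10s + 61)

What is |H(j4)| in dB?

Substitute s = j4: numerator = 32 + j16, denominator = 45 + j40.
|H(j4)| = |32 + j16| / |45 + j40| = 35.777 / 60.208 ≈ 0.5942.
In decibels: 20·log₁₀(0.5942) ≈ -4.52 dB.

|H(j4)|_dB ≈ -4.52 dB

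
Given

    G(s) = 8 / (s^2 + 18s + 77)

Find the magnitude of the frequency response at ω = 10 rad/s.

Substitute s = j10: numerator = 8, denominator = -23 + j180.
|G(j10)| = |8| / |-23 + j180| = 8 / 181.46 ≈ 0.04409.

|G(j10)| ≈ 0.04409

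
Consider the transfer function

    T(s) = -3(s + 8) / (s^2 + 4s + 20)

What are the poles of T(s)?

The poles are the roots of the denominator s^2 + 4s + 20 = 0.
Using the quadratic formula: s = (-4 ± √(-64))/2 = -2 ± 4j.

s = -2 + 4j, -2 - 4j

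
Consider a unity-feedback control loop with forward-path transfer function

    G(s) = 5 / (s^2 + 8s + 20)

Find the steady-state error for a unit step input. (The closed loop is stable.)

e_ss = 0.8000

G(s) has no poles at the origin.
This is a Type 0 system. Kp = lim_{s→0} G(s) = 5/20 = 1/4.
e_ss = 1/(1 + Kp) = 1/(1 + 1/4) = 4/5 ≈ 0.8000.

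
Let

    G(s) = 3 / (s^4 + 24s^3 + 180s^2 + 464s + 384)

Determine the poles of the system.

The poles are the roots of the denominator s^4 + 24s^3 + 180s^2 + 464s + 384 = 0.
Trying s = -8: the polynomial evaluates to 0, so (s + 8) is a factor.
Dividing out leaves s^3 + 16s^2 + 52s + 48 = 0.
This factors further as (s + 12)(s + 2)^2 = 0.

s = -8, -12, -2, -2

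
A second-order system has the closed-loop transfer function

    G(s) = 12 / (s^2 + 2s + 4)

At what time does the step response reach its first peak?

Comparing s^2 + 2s + 4 to s^2 + 2ζωₙs + ωₙ²: ωₙ = 2 rad/s and ζ = 2/(2·2) = 0.5.
ζωₙ = 2/2 = 1, so ω_d = ωₙ√(1−ζ²) = √(ωₙ² − (ζωₙ)²) = √(4 − 1²) = √3 ≈ 1.732 rad/s.
t_p = π/ω_d = π/1.732 ≈ 1.814 s.

t_p ≈ 1.814 s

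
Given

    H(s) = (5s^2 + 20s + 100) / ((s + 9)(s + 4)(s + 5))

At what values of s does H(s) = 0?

Set the numerator to zero: 5s^2 + 20s + 100 = 0, i.e. 5·(s^2 + 4s + 20) = 0.
Factoring: (s^2 + 4s + 20) = 0.

s = -2 ± 4j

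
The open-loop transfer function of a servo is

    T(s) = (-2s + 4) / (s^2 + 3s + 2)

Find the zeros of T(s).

s = 2

Set the numerator to zero: -2s + 4 = 0, i.e. -2·(s - 2) = 0.
So s = 2.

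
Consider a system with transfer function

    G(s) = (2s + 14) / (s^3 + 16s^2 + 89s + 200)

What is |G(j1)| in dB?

|G(j1)|_dB ≈ -23.2 dB

Substitute s = j1: numerator = 14 + j2, denominator = 184 + j88.
|G(j1)| = |14 + j2| / |184 + j88| = 14.142 / 203.96 ≈ 0.06934.
In decibels: 20·log₁₀(0.06934) ≈ -23.2 dB.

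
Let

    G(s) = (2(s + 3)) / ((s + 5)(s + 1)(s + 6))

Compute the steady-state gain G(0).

At s = 0 each factor (s + a) contributes a and each (s^2 + bs + c) contributes c.
G(0) = 2·(3) / ((5) · (1) · (6)) = 6/30 = 1/5.

G(0) = 1/5 ≈ 0.2000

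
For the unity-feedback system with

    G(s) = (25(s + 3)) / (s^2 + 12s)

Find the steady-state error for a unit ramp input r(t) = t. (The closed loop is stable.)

e_ss = 0.1600

G(s) has one pole at the origin.
This is a Type 1 system. Kv = lim_{s→0} s·G(s) = 75/12 = 25/4.
e_ss = 1/Kv = 1/(25/4) = 4/25 ≈ 0.1600.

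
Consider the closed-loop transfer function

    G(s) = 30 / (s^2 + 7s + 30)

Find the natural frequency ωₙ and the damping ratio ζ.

ωₙ ≈ 5.477 rad/s, ζ ≈ 0.6390

Compare the denominator to the standard form s^2 + 2ζωₙs + ωₙ².
ωₙ² = 30, so ωₙ = √30 ≈ 5.477 rad/s.
2ζωₙ = 7, so ζ = 7/(2·√30) ≈ 0.6390.
With ζ = 0.6390 the response is underdamped.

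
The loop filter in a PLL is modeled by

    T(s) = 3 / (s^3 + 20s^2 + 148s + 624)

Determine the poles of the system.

The poles are the roots of the denominator s^3 + 20s^2 + 148s + 624 = 0.
Trying s = -12: the polynomial evaluates to 0, so (s + 12) is a factor.
Dividing out leaves s^2 + 8s + 52 = 0.
The quadratic formula then gives s = -4 ± 6j.

s = -4 ± 6j, -12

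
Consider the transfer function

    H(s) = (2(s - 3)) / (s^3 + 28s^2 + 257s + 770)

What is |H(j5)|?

Substitute s = j5: numerator = -6 + j10, denominator = 70 + j1160.
|H(j5)| = |-6 + j10| / |70 + j1160| = 11.662 / 1162.1 ≈ 0.01004.

|H(j5)| ≈ 0.01004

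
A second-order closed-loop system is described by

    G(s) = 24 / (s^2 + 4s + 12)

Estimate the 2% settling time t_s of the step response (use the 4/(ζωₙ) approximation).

Comparing s^2 + 4s + 12 to s^2 + 2ζωₙs + ωₙ²: ωₙ = √12 ≈ 3.464 rad/s and ζ = 4/(2·√12) ≈ 0.5774.
ζωₙ = 4/2 = 2, so t_s ≈ 4/(ζωₙ) = 4/2 = 2 s.

t_s ≈ 2 s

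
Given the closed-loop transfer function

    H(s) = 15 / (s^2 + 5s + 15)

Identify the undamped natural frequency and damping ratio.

Compare the denominator to the standard form s^2 + 2ζωₙs + ωₙ².
ωₙ² = 15, so ωₙ = √15 ≈ 3.873 rad/s.
2ζωₙ = 5, so ζ = 5/(2·√15) ≈ 0.6455.

ωₙ ≈ 3.873 rad/s, ζ ≈ 0.6455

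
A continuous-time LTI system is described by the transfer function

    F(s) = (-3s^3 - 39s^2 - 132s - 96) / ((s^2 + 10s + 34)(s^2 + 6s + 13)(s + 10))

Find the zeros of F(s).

s = -1, -4, -8

Set the numerator to zero: -3s^3 - 39s^2 - 132s - 96 = 0, i.e. -3·(s^3 + 13s^2 + 44s + 32) = 0.
Factoring: (s + 1)(s + 4)(s + 8) = 0.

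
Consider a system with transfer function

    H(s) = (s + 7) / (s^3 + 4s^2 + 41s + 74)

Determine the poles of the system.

The poles are the roots of the denominator s^3 + 4s^2 + 41s + 74 = 0.
Trying s = -2: the polynomial evaluates to 0, so (s + 2) is a factor.
Dividing out leaves s^2 + 2s + 37 = 0.
The quadratic formula then gives s = -1 ± 6j.

s = -1 + 6j, -1 - 6j, -2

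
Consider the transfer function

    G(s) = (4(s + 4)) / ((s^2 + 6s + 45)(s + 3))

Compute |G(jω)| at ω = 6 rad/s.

|G(j6)| ≈ 0.1159

Substitute s = j6: numerator = 16 + j24, denominator = -189 + j162.
|G(j6)| = |16 + j24| / |-189 + j162| = 28.844 / 248.93 ≈ 0.1159.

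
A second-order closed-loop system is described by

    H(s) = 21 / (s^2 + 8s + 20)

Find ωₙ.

ωₙ ≈ 4.472 rad/s

Compare the denominator to the standard form s^2 + 2ζωₙs + ωₙ².
ωₙ² = 20, so ωₙ = √20 ≈ 4.472 rad/s.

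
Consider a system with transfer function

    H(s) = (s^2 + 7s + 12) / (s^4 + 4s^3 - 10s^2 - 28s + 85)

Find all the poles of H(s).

s = 2 + j, 2 - j, -4 + j, -4 - j

The poles are the roots of the denominator s^4 + 4s^3 - 10s^2 - 28s + 85 = 0.
No real roots exist; factor into two real quadratics: (s^2 - 4s + 5)(s^2 + 8s + 17) = 0.
Each quadratic gives a conjugate pair via the quadratic formula.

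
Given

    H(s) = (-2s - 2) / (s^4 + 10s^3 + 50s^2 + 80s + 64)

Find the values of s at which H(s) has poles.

s = -4 + 4j, -4 - 4j, -1 + j, -1 - j

The poles are the roots of the denominator s^4 + 10s^3 + 50s^2 + 80s + 64 = 0.
No real roots exist; factor into two real quadratics: (s^2 + 8s + 32)(s^2 + 2s + 2) = 0.
Each quadratic gives a conjugate pair via the quadratic formula.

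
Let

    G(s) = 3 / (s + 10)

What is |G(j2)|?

Substitute s = j2: numerator = 3, denominator = 10 + j2.
|G(j2)| = |3| / |10 + j2| = 3 / 10.198 ≈ 0.2942.

|G(j2)| ≈ 0.2942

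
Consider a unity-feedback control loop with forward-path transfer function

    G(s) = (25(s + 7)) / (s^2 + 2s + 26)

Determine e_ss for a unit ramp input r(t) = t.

e_ss = ∞

G(s) has no poles at the origin.
This is a Type 0 system; Kv = lim_{s→0} s·G(s) = 0, so the steady-state error for a ramp input is infinite.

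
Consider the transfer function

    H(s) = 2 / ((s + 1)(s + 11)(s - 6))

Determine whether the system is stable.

unstable

The poles can be read from the denominator factors: s = -1, -11, 6.
Since the pole(s) at s = 6 lie in the right half-plane, the system is unstable.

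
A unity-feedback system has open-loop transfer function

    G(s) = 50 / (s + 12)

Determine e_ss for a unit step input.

e_ss = 0.1935

G(s) has no poles at the origin.
This is a Type 0 system. Kp = lim_{s→0} G(s) = 50/12 = 25/6.
e_ss = 1/(1 + Kp) = 1/(1 + 25/6) = 6/31 ≈ 0.1935.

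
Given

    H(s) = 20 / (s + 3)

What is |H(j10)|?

|H(j10)| ≈ 1.916

Substitute s = j10: numerator = 20, denominator = 3 + j10.
|H(j10)| = |20| / |3 + j10| = 20 / 10.440 ≈ 1.916.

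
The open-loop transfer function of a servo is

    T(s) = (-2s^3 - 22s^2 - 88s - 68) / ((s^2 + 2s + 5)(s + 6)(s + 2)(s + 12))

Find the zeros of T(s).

s = -5 + 3j, -5 - 3j, -1

Set the numerator to zero: -2s^3 - 22s^2 - 88s - 68 = 0, i.e. -2·(s^3 + 11s^2 + 44s + 34) = 0.
Factoring: (s^2 + 10s + 34)(s + 1) = 0.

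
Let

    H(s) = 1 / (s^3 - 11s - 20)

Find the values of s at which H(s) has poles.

s = -2 + j, -2 - j, 4

The poles are the roots of the denominator s^3 - 11s - 20 = 0.
Trying s = 4: the polynomial evaluates to 0, so (s - 4) is a factor.
Dividing out leaves s^2 + 4s + 5 = 0.
The quadratic formula then gives s = -2 ± 1j.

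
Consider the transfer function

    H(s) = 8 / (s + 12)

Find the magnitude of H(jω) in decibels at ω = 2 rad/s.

Substitute s = j2: numerator = 8, denominator = 12 + j2.
|H(j2)| = |8| / |12 + j2| = 8 / 12.166 ≈ 0.6576.
In decibels: 20·log₁₀(0.6576) ≈ -3.64 dB.

|H(j2)|_dB ≈ -3.64 dB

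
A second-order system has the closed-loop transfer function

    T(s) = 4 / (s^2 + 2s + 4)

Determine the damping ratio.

ζ = 0.5

Compare the denominator to the standard form s^2 + 2ζωₙs + ωₙ².
ωₙ² = 4, so ωₙ = 2 rad/s.
2ζωₙ = 2, so ζ = 2/(2·2) = 0.5.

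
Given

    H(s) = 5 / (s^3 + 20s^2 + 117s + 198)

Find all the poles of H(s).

s = -11, -6, -3

The poles are the roots of the denominator s^3 + 20s^2 + 117s + 198 = 0.
Trying s = -11: the polynomial evaluates to 0, so (s + 11) is a factor.
Dividing out leaves s^2 + 9s + 18 = 0.
Factoring the quadratic: (s + 6)(s + 3) = 0.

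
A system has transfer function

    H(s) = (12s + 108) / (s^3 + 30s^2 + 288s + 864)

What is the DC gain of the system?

Set s = 0: H(0) = (108) / (864) = 1/8.

H(0) = 1/8 ≈ 0.1250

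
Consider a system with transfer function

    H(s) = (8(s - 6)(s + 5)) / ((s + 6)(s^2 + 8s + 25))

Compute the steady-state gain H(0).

H(0) = -8/5 ≈ -1.600

At s = 0 each factor (s + a) contributes a and each (s^2 + bs + c) contributes c.
H(0) = 8·(-6) · (5) / ((6) · (25)) = -240/150 = -8/5.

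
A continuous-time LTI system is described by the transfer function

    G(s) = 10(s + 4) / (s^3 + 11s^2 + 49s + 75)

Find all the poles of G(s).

The poles are the roots of the denominator s^3 + 11s^2 + 49s + 75 = 0.
Trying s = -3: the polynomial evaluates to 0, so (s + 3) is a factor.
Dividing out leaves s^2 + 8s + 25 = 0.
The quadratic formula then gives s = -4 ± 3j.

s = -4 ± 3j, -3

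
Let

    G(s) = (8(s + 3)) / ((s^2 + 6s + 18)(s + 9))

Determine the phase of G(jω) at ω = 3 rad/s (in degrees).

∠G(j3) ≈ -36.87°

At s = j3: numerator = 24 + j24, denominator = 27 + j189.
∠G = ∠num − ∠den = 45° − (81.870°) = -36.87°.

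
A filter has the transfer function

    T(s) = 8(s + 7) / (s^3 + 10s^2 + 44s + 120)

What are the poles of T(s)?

s = -2 + 4j, -2 - 4j, -6

The poles are the roots of the denominator s^3 + 10s^2 + 44s + 120 = 0.
Trying s = -6: the polynomial evaluates to 0, so (s + 6) is a factor.
Dividing out leaves s^2 + 4s + 20 = 0.
The quadratic formula then gives s = -2 ± 4j.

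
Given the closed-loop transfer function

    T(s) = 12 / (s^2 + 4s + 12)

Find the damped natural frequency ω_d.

ω_d ≈ 2.828 rad/s

Comparing s^2 + 4s + 12 to s^2 + 2ζωₙs + ωₙ²: ωₙ = √12 ≈ 3.464 rad/s and ζ = 4/(2·√12) ≈ 0.5774.
ζωₙ = 4/2 = 2, so ω_d = ωₙ√(1−ζ²) = √(ωₙ² − (ζωₙ)²) = √(12 − 2²) = √8 ≈ 2.828 rad/s.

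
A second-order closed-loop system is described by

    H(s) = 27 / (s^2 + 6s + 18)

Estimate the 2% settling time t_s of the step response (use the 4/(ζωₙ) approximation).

Comparing s^2 + 6s + 18 to s^2 + 2ζωₙs + ωₙ²: ωₙ = √18 ≈ 4.243 rad/s and ζ = 6/(2·√18) ≈ 0.7071.
ζωₙ = 6/2 = 3, so t_s ≈ 4/(ζωₙ) = 4/3 ≈ 1.333 s.

t_s ≈ 1.333 s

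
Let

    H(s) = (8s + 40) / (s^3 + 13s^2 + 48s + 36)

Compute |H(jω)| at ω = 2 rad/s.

Substitute s = j2: numerator = 40 + j16, denominator = -16 + j88.
|H(j2)| = |40 + j16| / |-16 + j88| = 43.081 / 89.443 ≈ 0.4817.

|H(j2)| ≈ 0.4817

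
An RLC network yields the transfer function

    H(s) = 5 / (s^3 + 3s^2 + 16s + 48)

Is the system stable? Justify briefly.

marginally stable

The denominator s^3 + 3s^2 + 16s + 48 factors as (s^2 + 16)(s + 3), giving poles at s = ±4j, -3.
Since the simple pole(s) at s = ±4j lie on the jω-axis with none in the right half-plane, the system is marginally stable.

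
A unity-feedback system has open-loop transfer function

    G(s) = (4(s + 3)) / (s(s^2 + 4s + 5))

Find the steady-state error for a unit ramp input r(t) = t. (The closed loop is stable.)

e_ss = 0.4167

G(s) has one pole at the origin.
This is a Type 1 system. Kv = lim_{s→0} s·G(s) = 12/5.
e_ss = 1/Kv = 1/(12/5) = 5/12 ≈ 0.4167.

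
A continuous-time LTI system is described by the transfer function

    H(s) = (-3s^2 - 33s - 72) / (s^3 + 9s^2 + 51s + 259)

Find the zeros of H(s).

s = -3, -8

Set the numerator to zero: -3s^2 - 33s - 72 = 0, i.e. -3·(s^2 + 11s + 24) = 0.
Factoring: (s + 3)(s + 8) = 0.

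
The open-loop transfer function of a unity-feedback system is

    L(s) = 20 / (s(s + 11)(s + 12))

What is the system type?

Type 1

The denominator has 1 factor of s at the origin (free integrator), so this is a Type 1 system.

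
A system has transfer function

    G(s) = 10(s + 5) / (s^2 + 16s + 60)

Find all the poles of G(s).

The poles are the roots of the denominator s^2 + 16s + 60 = 0.
Factoring: (s + 6)(s + 10) = 0, so s = -6 and s = -10.

s = -6, -10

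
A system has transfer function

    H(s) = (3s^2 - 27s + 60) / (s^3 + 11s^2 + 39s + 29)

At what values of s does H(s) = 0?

s = 4, 5

Set the numerator to zero: 3s^2 - 27s + 60 = 0, i.e. 3·(s^2 - 9s + 20) = 0.
Factoring: (s - 4)(s - 5) = 0.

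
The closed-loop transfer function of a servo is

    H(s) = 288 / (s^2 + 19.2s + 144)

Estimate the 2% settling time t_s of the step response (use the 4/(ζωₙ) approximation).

Comparing s^2 + 19.2s + 144 to s^2 + 2ζωₙs + ωₙ²: ωₙ = 12 rad/s and ζ = 19.2/(2·12) = 0.8.
ζωₙ = 19.2/2 = 9.6, so t_s ≈ 4/(ζωₙ) = 4/9.6 ≈ 0.4167 s.

t_s ≈ 0.4167 s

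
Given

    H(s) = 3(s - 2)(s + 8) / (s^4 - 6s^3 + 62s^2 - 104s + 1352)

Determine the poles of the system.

s = 4 ± 6j, -1 ± 5j

The poles are the roots of the denominator s^4 - 6s^3 + 62s^2 - 104s + 1352 = 0.
No real roots exist; factor into two real quadratics: (s^2 - 8s + 52)(s^2 + 2s + 26) = 0.
Each quadratic gives a conjugate pair via the quadratic formula.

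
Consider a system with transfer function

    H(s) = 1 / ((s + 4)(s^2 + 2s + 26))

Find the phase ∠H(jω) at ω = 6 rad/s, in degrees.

∠H(j6) ≈ 173.9°

At s = j6: numerator = 1, denominator = -112 - j12.
∠H = ∠num − ∠den = 0° − (-173.88°) = 173.9°.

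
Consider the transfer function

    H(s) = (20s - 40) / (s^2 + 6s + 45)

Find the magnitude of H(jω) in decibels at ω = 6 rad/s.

Substitute s = j6: numerator = -40 + j120, denominator = 9 + j36.
|H(j6)| = |-40 + j120| / |9 + j36| = 126.49 / 37.108 ≈ 3.409.
In decibels: 20·log₁₀(3.409) ≈ 10.7 dB.

|H(j6)|_dB ≈ 10.7 dB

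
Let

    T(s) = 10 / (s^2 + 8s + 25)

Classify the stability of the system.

stable

The poles can be read from the denominator factors: s = -4 ± 3j.
Since all poles lie strictly in the left half-plane, the system is stable.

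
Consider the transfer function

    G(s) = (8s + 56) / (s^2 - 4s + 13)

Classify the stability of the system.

unstable

The poles can be read from the denominator factors: s = 2 + 3j, 2 - 3j.
Since the pole(s) at s = 2 ± 3j lie in the right half-plane, the system is unstable.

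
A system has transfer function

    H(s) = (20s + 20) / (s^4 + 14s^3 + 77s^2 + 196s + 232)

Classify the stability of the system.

The denominator s^4 + 14s^3 + 77s^2 + 196s + 232 factors as (s^2 + 10s + 29)(s^2 + 4s + 8), giving poles at s = -5 + 2j, -5 - 2j, -2 + 2j, -2 - 2j.
Since all poles lie strictly in the left half-plane, the system is stable.

stable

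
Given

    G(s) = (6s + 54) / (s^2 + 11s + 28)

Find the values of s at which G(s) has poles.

s = -4, -7

The poles are the roots of the denominator s^2 + 11s + 28 = 0.
Factoring: (s + 4)(s + 7) = 0, so s = -4 and s = -7.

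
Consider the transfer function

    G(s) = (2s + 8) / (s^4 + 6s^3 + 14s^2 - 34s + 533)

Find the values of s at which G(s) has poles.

s = 2 ± 3j, -5 ± 4j

The poles are the roots of the denominator s^4 + 6s^3 + 14s^2 - 34s + 533 = 0.
No real roots exist; factor into two real quadratics: (s^2 - 4s + 13)(s^2 + 10s + 41) = 0.
Each quadratic gives a conjugate pair via the quadratic formula.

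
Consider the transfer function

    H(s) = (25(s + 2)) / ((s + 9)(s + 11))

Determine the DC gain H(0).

At s = 0 each factor (s + a) contributes a and each (s^2 + bs + c) contributes c.
H(0) = 25·(2) / ((9) · (11)) = 50/99 = 50/99.

H(0) = 50/99 ≈ 0.5051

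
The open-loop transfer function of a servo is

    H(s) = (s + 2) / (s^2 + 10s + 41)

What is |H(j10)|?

Substitute s = j10: numerator = 2 + j10, denominator = -59 + j100.
|H(j10)| = |2 + j10| / |-59 + j100| = 10.198 / 116.11 ≈ 0.08783.

|H(j10)| ≈ 0.08783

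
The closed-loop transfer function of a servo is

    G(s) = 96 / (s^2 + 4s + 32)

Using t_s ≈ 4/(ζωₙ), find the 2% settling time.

t_s ≈ 2 s

Comparing s^2 + 4s + 32 to s^2 + 2ζωₙs + ωₙ²: ωₙ = √32 ≈ 5.657 rad/s and ζ = 4/(2·√32) ≈ 0.3536.
ζωₙ = 4/2 = 2, so t_s ≈ 4/(ζωₙ) = 4/2 = 2 s.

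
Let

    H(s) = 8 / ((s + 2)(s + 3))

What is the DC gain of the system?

At s = 0 each factor (s + a) contributes a and each (s^2 + bs + c) contributes c.
H(0) = 8·1 / ((2) · (3)) = 8/6 = 4/3.

H(0) = 4/3 ≈ 1.333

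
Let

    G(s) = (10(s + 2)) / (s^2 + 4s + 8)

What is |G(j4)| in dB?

Substitute s = j4: numerator = 20 + j40, denominator = -8 + j16.
|G(j4)| = |20 + j40| / |-8 + j16| = 44.721 / 17.889 = 2.500.
In decibels: 20·log₁₀(2.500) ≈ 7.96 dB.

|G(j4)|_dB ≈ 7.96 dB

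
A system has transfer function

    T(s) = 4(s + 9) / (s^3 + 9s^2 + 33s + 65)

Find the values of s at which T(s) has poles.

The poles are the roots of the denominator s^3 + 9s^2 + 33s + 65 = 0.
Trying s = -5: the polynomial evaluates to 0, so (s + 5) is a factor.
Dividing out leaves s^2 + 4s + 13 = 0.
The quadratic formula then gives s = -2 ± 3j.

s = -2 ± 3j, -5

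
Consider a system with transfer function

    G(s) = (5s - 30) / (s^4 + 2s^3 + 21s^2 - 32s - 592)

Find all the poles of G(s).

s = -1 + 6j, -1 - 6j, -4, 4

The poles are the roots of the denominator s^4 + 2s^3 + 21s^2 - 32s - 592 = 0.
Trying s = -4: the polynomial evaluates to 0, so (s + 4) is a factor.
Dividing out leaves s^3 - 2s^2 + 29s - 148 = 0.
This factors further as (s^2 + 2s + 37)(s - 4) = 0.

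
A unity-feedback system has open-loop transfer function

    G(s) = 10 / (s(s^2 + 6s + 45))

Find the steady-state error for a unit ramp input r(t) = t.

e_ss = 4.500

G(s) has one pole at the origin.
This is a Type 1 system. Kv = lim_{s→0} s·G(s) = 10/45 = 2/9.
e_ss = 1/Kv = 1/(2/9) = 9/2 ≈ 4.500.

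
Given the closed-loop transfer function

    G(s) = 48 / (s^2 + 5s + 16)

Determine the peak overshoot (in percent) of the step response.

Comparing s^2 + 5s + 16 to s^2 + 2ζωₙs + ωₙ²: ωₙ = 4 rad/s and ζ = 5/(2·4) = 0.625.
%OS = 100·exp(−πζ/√(1−ζ²)) = 100·exp(−π·0.625/√(1−0.625²)) ≈ 8.08%.

%OS ≈ 8.08%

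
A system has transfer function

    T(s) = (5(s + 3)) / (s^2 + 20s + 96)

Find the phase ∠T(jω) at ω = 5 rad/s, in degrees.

At s = j5: numerator = 15 + j25, denominator = 71 + j100.
∠T = ∠num − ∠den = 59.036° − (54.625°) = 4.411°.

∠T(j5) ≈ 4.411°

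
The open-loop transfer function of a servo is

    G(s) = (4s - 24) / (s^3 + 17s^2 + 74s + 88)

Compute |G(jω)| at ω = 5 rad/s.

|G(j5)| ≈ 0.07498

Substitute s = j5: numerator = -24 + j20, denominator = -337 + j245.
|G(j5)| = |-24 + j20| / |-337 + j245| = 31.241 / 416.65 ≈ 0.07498.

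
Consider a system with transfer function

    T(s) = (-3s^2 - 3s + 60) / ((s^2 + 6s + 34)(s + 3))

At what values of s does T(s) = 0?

s = -5, 4

Set the numerator to zero: -3s^2 - 3s + 60 = 0, i.e. -3·(s^2 + s - 20) = 0.
Factoring: (s + 5)(s - 4) = 0.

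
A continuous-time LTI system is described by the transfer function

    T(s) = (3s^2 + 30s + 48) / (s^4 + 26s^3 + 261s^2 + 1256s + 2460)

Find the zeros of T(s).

s = -2, -8

Set the numerator to zero: 3s^2 + 30s + 48 = 0, i.e. 3·(s^2 + 10s + 16) = 0.
Factoring: (s + 2)(s + 8) = 0.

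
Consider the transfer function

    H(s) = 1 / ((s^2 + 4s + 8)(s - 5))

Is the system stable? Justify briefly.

The poles can be read from the denominator factors: s = -2 ± 2j, 5.
Since the pole(s) at s = 5 lie in the right half-plane, the system is unstable.

unstable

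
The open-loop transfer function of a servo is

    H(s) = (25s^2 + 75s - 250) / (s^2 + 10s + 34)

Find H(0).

Set s = 0: H(0) = (-250) / (34) = -125/17.

H(0) = -125/17 ≈ -7.353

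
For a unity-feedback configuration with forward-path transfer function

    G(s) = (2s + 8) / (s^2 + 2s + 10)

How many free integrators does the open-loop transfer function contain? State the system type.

The denominator has no factor of s at the origin — no free integrator — so this is a Type 0 system.

Type 0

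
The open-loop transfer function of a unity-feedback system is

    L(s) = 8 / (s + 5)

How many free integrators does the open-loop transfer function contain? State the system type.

The denominator has no factor of s at the origin — no free integrator — so this is a Type 0 system.

Type 0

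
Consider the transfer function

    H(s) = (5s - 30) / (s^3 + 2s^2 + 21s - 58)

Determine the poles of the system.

The poles are the roots of the denominator s^3 + 2s^2 + 21s - 58 = 0.
Trying s = 2: the polynomial evaluates to 0, so (s - 2) is a factor.
Dividing out leaves s^2 + 4s + 29 = 0.
The quadratic formula then gives s = -2 ± 5j.

s = -2 + 5j, -2 - 5j, 2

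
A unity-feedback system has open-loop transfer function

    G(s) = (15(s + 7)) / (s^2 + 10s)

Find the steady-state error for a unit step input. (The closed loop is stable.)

G(s) has one pole at the origin.
This is a Type 1 system; for a step input the steady-state error is zero.

e_ss = 0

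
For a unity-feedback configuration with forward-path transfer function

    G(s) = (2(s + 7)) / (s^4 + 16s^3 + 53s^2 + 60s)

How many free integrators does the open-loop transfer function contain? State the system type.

The denominator has 1 factor of s at the origin (free integrator), so this is a Type 1 system.

Type 1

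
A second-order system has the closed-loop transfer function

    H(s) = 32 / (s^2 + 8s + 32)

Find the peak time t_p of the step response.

t_p ≈ 0.7854 s

Comparing s^2 + 8s + 32 to s^2 + 2ζωₙs + ωₙ²: ωₙ = √32 ≈ 5.657 rad/s and ζ = 8/(2·√32) ≈ 0.7071.
ζωₙ = 8/2 = 4, so ω_d = ωₙ√(1−ζ²) = √(ωₙ² − (ζωₙ)²) = √(32 − 4²) = √16 = 4 rad/s.
t_p = π/ω_d = π/4 ≈ 0.7854 s.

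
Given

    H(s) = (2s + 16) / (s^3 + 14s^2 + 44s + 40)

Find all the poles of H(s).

s = -2, -2, -10

The poles are the roots of the denominator s^3 + 14s^2 + 44s + 40 = 0.
Trying s = -2: the polynomial evaluates to 0, so (s + 2) is a factor.
Dividing out leaves s^2 + 12s + 20 = 0.
Factoring the quadratic: (s + 2)(s + 10) = 0.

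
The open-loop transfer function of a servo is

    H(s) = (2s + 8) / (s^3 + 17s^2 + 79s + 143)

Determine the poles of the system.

s = -11, -3 ± 2j

The poles are the roots of the denominator s^3 + 17s^2 + 79s + 143 = 0.
Trying s = -11: the polynomial evaluates to 0, so (s + 11) is a factor.
Dividing out leaves s^2 + 6s + 13 = 0.
The quadratic formula then gives s = -3 ± 2j.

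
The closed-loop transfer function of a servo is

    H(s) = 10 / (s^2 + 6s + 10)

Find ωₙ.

ωₙ ≈ 3.162 rad/s

Compare the denominator to the standard form s^2 + 2ζωₙs + ωₙ².
ωₙ² = 10, so ωₙ = √10 ≈ 3.162 rad/s.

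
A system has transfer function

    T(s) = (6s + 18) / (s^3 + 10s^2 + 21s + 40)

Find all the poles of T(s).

s = -1 ± 2j, -8

The poles are the roots of the denominator s^3 + 10s^2 + 21s + 40 = 0.
Trying s = -8: the polynomial evaluates to 0, so (s + 8) is a factor.
Dividing out leaves s^2 + 2s + 5 = 0.
The quadratic formula then gives s = -1 ± 2j.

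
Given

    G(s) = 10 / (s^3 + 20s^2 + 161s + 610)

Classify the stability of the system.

The denominator s^3 + 20s^2 + 161s + 610 factors as (s^2 + 10s + 61)(s + 10), giving poles at s = -5 + 6j, -5 - 6j, -10.
Since all poles lie strictly in the left half-plane, the system is stable.

stable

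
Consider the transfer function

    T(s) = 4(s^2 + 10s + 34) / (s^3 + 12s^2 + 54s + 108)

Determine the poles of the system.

s = -3 ± 3j, -6

The poles are the roots of the denominator s^3 + 12s^2 + 54s + 108 = 0.
Trying s = -6: the polynomial evaluates to 0, so (s + 6) is a factor.
Dividing out leaves s^2 + 6s + 18 = 0.
The quadratic formula then gives s = -3 ± 3j.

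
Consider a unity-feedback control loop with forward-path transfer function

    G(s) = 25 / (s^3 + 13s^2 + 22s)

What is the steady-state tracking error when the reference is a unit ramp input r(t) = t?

G(s) has one pole at the origin.
This is a Type 1 system. Kv = lim_{s→0} s·G(s) = 25/22.
e_ss = 1/Kv = 1/(25/22) = 22/25 ≈ 0.8800.

e_ss = 0.8800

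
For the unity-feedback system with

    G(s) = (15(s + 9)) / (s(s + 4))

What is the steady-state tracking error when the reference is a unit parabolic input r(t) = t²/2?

e_ss = ∞

G(s) has one pole at the origin.
This is a Type 1 system; Ka = lim_{s→0} s^2·G(s) = 0, so the steady-state error for a parabola input is infinite.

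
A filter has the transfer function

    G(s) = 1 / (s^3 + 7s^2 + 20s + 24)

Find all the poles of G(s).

The poles are the roots of the denominator s^3 + 7s^2 + 20s + 24 = 0.
Trying s = -3: the polynomial evaluates to 0, so (s + 3) is a factor.
Dividing out leaves s^2 + 4s + 8 = 0.
The quadratic formula then gives s = -2 ± 2j.

s = -3, -2 + 2j, -2 - 2j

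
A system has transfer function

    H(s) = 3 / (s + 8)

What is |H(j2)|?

|H(j2)| ≈ 0.3638

Substitute s = j2: numerator = 3, denominator = 8 + j2.
|H(j2)| = |3| / |8 + j2| = 3 / 8.2462 ≈ 0.3638.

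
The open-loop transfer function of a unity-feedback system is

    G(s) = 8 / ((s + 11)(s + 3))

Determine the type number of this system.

Type 0

The denominator has no factor of s at the origin — no free integrator — so this is a Type 0 system.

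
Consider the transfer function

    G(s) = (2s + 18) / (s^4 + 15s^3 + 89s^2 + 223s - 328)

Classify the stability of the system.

The denominator s^4 + 15s^3 + 89s^2 + 223s - 328 factors as (s^2 + 8s + 41)(s - 1)(s + 8), giving poles at s = -4 + 5j, -4 - 5j, 1, -8.
Since the pole(s) at s = 1 lie in the right half-plane, the system is unstable.

unstable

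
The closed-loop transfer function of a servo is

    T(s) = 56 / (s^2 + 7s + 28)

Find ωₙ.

ωₙ ≈ 5.292 rad/s

Compare the denominator to the standard form s^2 + 2ζωₙs + ωₙ².
ωₙ² = 28, so ωₙ = √28 ≈ 5.292 rad/s.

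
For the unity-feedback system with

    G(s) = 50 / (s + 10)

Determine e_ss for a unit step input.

G(s) has no poles at the origin.
This is a Type 0 system. Kp = lim_{s→0} G(s) = 50/10 = 5.
e_ss = 1/(1 + Kp) = 1/(1 + 5) = 1/6 ≈ 0.1667.

e_ss = 0.1667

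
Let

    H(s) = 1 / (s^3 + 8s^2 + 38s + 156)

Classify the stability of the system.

stable

The denominator s^3 + 8s^2 + 38s + 156 factors as (s^2 + 2s + 26)(s + 6), giving poles at s = -1 + 5j, -1 - 5j, -6.
Since all poles lie strictly in the left half-plane, the system is stable.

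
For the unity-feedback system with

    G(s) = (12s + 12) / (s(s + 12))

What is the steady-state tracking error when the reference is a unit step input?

G(s) has one pole at the origin.
This is a Type 1 system; for a step input the steady-state error is zero.

e_ss = 0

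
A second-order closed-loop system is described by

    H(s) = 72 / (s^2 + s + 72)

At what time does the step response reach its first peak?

t_p ≈ 0.3709 s

Comparing s^2 + s + 72 to s^2 + 2ζωₙs + ωₙ²: ωₙ = √72 ≈ 8.485 rad/s and ζ = 1/(2·√72) ≈ 0.05893.
ζωₙ = 1/2 = 0.5, so ω_d = ωₙ√(1−ζ²) = √(ωₙ² − (ζωₙ)²) = √(72 − 0.5²) = √71.75 ≈ 8.471 rad/s.
t_p = π/ω_d = π/8.471 ≈ 0.3709 s.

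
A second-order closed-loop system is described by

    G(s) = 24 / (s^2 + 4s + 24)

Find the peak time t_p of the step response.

t_p ≈ 0.7025 s

Comparing s^2 + 4s + 24 to s^2 + 2ζωₙs + ωₙ²: ωₙ = √24 ≈ 4.899 rad/s and ζ = 4/(2·√24) ≈ 0.4082.
ζωₙ = 4/2 = 2, so ω_d = ωₙ√(1−ζ²) = √(ωₙ² − (ζωₙ)²) = √(24 − 2²) = √20 ≈ 4.472 rad/s.
t_p = π/ω_d = π/4.472 ≈ 0.7025 s.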